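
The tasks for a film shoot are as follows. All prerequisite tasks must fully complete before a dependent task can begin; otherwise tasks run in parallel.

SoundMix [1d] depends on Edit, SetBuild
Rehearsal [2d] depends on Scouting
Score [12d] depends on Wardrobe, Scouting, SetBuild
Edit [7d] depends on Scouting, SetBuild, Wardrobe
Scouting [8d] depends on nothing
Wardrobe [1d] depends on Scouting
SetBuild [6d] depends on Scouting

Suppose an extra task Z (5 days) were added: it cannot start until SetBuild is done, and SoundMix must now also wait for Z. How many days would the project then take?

Originally the project takes 26 days.
With Z inserted, SoundMix now waits for max(Edit, SetBuild, Z).
New critical path: Scouting→SetBuild→Score = 8+6+12 = 26 ⇒ 26 days.

26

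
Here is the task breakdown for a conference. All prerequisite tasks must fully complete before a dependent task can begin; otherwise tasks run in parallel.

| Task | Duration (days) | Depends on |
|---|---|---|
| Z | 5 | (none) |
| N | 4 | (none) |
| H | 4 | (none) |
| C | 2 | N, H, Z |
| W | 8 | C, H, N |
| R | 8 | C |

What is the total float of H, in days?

1

Z→C→W = 5+2+8 = 15 sets the makespan at 15 days.
H finishes as early as 4 and must finish by 5.
Slack of H = 1 − 0 = 1 day.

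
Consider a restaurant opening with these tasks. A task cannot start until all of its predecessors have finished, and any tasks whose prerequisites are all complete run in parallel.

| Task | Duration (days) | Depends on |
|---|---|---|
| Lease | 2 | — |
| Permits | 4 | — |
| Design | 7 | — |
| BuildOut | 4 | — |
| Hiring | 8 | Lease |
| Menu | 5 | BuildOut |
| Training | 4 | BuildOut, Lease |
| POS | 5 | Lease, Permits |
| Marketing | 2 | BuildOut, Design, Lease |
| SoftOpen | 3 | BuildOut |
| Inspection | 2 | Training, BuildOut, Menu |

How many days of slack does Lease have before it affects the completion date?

Critical path: BuildOut→Menu→Inspection = 4+5+2 = 11, so the finish is 11 days.
Longest path through Lease: 10 days (earliest finish 2, latest finish 3).
Float = 11 − 10 = 1.

1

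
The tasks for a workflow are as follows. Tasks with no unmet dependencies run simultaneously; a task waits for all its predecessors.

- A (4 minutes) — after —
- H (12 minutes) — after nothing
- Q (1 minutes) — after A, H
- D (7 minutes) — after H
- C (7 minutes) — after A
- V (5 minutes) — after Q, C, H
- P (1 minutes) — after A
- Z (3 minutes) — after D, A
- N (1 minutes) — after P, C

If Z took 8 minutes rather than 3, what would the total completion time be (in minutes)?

27

Baseline: H→D→Z = 12+7+3 = 22 → 22 minutes.
Z lies on that path, so at 8 minutes the path becomes 27 minutes.
No other chain overtakes it, so the finish is 27 minutes.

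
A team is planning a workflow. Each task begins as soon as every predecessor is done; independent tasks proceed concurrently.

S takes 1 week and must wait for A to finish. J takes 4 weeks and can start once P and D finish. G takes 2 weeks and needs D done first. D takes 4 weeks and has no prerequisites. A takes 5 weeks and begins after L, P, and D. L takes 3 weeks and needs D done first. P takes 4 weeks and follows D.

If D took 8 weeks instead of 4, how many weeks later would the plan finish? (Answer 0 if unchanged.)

4

As given, the longest chain is D→P→A→S = 4+4+5+1 = 14, so the finish is 14 weeks.
D lies on that path, so at 8 weeks the path becomes 18 weeks.
The critical path is still D→P→A→S; finish is now 18 weeks.
Change in finish: 18 − 14 = +4 weeks.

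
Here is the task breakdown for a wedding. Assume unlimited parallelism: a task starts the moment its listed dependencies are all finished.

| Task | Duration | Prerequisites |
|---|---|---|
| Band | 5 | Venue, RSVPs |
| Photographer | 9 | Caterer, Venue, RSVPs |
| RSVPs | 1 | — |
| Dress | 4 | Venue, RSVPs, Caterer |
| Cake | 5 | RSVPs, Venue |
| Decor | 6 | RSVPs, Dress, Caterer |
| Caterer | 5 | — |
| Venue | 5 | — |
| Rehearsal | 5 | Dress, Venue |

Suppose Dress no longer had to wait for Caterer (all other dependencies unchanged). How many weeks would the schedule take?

15

With the dependency in place, Venue→Dress→Decor = 5+4+6 = 15 sets the finish at 15 weeks.
Dropping Caterer→Dress doesn't change Dress's earliest start (5); another predecessor still binds.
After: Venue→Dress→Decor = 5+4+6 = 15 → 15 weeks.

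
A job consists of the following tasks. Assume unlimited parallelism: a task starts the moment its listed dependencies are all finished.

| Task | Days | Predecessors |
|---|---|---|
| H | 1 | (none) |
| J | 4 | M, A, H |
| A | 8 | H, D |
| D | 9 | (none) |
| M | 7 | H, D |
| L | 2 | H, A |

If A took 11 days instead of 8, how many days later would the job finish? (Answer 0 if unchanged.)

3

Critical path before the change: D→A→J = 9+8+4 = 21 giving 21 days.
Since A is critical, the +3 change carries straight to that chain (now 24 days).
That remains the longest chain; total 24 days.
Change in finish: 24 − 21 = +3 days.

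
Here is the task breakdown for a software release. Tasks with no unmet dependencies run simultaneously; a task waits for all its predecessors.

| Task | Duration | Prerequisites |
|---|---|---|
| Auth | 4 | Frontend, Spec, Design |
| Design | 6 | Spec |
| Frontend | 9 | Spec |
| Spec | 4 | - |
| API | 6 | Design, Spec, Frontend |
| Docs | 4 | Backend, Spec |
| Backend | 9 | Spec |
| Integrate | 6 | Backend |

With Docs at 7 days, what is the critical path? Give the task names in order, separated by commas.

Spec, Backend, Docs

The binding path is Spec→Backend→Integrate = 4+9+6 = 19; finish at 19 days.
Docs is off the critical path — its longest chain is 17 days, giving 2 of slack.
The binding chain switches to Spec→Backend→Docs = 4+9+7 = 20; finish 20 days.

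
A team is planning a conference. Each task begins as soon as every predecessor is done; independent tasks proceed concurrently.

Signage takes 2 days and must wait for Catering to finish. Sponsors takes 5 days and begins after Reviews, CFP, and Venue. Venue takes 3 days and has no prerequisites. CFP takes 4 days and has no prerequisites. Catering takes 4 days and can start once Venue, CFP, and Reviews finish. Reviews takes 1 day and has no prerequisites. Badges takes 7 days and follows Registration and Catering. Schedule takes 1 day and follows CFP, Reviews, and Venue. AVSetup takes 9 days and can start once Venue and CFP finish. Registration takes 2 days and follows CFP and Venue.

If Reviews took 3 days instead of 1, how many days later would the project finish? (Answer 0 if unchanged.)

As given, the longest chain is CFP→Catering→Badges = 4+4+7 = 15, so the finish is 15 days.
Reviews has 3 days of float (longest path through it is 12).
No other chain overtakes it, so the finish is 15 days.
Change in finish: 15 − 15 = +0 days.

0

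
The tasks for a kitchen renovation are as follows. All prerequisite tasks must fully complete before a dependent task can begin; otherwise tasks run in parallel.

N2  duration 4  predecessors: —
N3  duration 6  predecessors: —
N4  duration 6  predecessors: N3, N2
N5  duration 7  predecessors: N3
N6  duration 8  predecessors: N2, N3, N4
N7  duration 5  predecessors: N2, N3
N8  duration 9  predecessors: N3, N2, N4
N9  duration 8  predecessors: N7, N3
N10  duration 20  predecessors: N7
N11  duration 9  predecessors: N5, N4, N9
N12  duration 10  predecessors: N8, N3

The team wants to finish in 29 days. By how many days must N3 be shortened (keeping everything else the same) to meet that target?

Current finish: 31 days; target: 29.
N3 is on every critical path, so each day cut from N3 cuts the finish by one (this holds down to a finish of 29).
Need 31 − 29 = 2 days off N3 → N3 becomes 4 days, finish becomes 29.

2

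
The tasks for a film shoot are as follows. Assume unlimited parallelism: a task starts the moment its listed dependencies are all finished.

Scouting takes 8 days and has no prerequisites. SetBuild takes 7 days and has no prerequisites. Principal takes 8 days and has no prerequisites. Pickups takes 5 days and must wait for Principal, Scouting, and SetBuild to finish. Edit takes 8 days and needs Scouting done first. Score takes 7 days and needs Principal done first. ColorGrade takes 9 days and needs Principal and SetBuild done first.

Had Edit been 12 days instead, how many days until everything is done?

As given, the longest chain is Principal→ColorGrade = 8+9 = 17, so the finish is 17 days.
The longest path through Edit is only 16 days, so Edit has float 1.
Now Scouting→Edit = 8+12 = 20 is longest, so the finish becomes 20 days.

20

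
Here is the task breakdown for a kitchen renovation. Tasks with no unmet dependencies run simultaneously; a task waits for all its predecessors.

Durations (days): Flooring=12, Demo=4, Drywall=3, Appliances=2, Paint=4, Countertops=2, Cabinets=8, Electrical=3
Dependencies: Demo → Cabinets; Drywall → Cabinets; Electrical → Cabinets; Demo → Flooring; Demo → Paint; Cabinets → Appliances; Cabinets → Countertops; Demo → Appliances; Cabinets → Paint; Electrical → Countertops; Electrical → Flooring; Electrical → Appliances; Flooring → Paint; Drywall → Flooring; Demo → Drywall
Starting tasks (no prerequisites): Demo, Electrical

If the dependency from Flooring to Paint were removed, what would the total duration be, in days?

Original critical path: Demo→Drywall→Flooring→Paint = 4+3+12+4 = 23 ⇒ 23 days.
Without Flooring→Paint, Paint's earliest start moves from 19 to 15.
New critical path: Demo→Drywall→Flooring = 4+3+12 = 19 ⇒ 19 days.

19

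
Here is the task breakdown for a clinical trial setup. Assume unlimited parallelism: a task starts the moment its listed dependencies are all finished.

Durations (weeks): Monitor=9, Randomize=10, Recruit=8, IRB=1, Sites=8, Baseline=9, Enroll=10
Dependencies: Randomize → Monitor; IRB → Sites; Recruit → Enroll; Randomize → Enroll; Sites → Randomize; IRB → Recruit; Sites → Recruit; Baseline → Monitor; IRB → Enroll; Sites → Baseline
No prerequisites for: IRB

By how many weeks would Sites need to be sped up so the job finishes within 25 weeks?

Current finish: 29 weeks; target: 25.
Sites is on every critical path, so each week cut from Sites cuts the finish by one (this holds down to a finish of 22).
Need 29 − 25 = 4 weeks off Sites → Sites becomes 4 weeks, finish becomes 25.

4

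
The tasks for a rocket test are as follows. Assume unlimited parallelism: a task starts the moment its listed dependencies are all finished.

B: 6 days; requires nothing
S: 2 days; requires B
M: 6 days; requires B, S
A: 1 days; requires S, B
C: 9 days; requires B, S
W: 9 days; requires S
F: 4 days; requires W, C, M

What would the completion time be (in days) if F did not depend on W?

21

With the dependency in place, B→S→C→F = 6+2+9+4 = 21 sets the finish at 21 days.
Dropping W→F doesn't change F's earliest start (17); another predecessor still binds.
After: B→S→C→F = 6+2+9+4 = 21 → 21 days.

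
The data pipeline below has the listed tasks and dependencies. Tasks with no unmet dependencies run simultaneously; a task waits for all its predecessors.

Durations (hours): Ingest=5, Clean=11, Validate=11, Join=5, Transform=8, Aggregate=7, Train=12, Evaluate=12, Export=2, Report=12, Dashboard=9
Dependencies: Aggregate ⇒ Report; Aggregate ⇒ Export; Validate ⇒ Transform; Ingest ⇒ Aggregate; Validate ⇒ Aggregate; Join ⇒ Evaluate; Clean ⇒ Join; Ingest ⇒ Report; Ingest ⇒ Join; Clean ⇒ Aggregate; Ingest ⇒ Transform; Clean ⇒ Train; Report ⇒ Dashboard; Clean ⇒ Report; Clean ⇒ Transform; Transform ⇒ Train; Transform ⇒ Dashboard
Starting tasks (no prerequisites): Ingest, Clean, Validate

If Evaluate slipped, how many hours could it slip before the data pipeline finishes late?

11

The longest chain is Clean→Aggregate→Report→Dashboard = 11+7+12+9 = 39; overall finish 39 hours.
The longest chain containing Evaluate totals 28 hours.
Slack of Evaluate = 27 − 16 = 11 hours.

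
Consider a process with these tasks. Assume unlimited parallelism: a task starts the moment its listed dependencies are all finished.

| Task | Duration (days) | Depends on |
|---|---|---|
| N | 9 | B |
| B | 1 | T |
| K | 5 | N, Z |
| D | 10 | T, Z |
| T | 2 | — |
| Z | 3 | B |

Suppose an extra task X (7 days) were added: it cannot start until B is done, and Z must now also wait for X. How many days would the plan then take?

Originally the plan takes 17 days.
With X inserted, Z now waits for max(B, X).
New critical path: T→B→X→Z→D = 2+1+7+3+10 = 23 ⇒ 23 days.

23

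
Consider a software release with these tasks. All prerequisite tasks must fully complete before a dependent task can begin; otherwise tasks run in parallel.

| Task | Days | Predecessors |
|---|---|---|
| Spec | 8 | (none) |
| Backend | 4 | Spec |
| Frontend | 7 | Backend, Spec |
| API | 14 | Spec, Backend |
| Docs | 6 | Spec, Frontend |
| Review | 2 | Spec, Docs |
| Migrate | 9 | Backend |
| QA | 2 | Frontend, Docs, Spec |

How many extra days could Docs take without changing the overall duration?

Critical path: Spec→Backend→Frontend→Docs→Review = 8+4+7+6+2 = 27, so the finish is 27 days.
Docs finishes as early as 25 and must finish by 25.
Slack of Docs = 19 − 19 = 0 days.

0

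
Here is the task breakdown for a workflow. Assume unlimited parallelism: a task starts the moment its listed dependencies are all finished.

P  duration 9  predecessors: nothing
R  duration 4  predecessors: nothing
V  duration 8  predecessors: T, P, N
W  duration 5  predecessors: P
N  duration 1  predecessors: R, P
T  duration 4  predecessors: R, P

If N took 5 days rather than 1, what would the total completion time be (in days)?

22

Critical path before the change: P→T→V = 9+4+8 = 21 giving 21 days.
The longest path through N is only 18 days, so N has float 3.
The binding chain switches to P→N→V = 9+5+8 = 22; finish 22 days.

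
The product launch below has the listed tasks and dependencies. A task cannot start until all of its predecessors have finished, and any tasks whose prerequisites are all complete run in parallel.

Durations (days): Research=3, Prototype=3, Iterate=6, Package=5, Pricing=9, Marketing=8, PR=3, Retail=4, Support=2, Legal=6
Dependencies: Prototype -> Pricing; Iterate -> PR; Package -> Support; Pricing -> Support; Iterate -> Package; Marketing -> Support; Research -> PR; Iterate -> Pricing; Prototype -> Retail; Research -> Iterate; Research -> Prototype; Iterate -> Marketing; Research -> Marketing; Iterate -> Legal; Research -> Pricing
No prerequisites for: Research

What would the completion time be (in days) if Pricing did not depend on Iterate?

19

Original critical path: Research→Iterate→Pricing→Support = 3+6+9+2 = 20 ⇒ 20 days.
Without Iterate→Pricing, Pricing's earliest start moves from 9 to 6.
The longest chain is now Research→Iterate→Marketing→Support = 3+6+8+2 = 19, so the plan takes 19 days.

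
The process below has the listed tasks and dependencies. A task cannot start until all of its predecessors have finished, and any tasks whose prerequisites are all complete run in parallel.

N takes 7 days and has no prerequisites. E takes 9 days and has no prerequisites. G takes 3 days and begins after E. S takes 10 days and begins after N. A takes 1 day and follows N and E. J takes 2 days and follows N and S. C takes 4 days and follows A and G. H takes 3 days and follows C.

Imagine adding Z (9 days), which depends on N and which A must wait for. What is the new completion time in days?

Originally the process takes 19 days.
With Z inserted, A now waits for max(N, E, Z).
New critical path: N→Z→A→C→H = 7+9+1+4+3 = 24 ⇒ 24 days.

24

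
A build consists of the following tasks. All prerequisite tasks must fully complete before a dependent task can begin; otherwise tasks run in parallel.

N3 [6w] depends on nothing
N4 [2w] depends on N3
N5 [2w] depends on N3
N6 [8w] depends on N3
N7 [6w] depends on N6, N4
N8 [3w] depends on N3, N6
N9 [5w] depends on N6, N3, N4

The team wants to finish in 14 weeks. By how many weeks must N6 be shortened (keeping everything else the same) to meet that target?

Current finish: 20 weeks; target: 14.
N6 is on every critical path, so each week cut from N6 cuts the finish by one (this holds down to a finish of 14).
Need 20 − 14 = 6 weeks off N6 → N6 becomes 2 weeks, finish becomes 14.

6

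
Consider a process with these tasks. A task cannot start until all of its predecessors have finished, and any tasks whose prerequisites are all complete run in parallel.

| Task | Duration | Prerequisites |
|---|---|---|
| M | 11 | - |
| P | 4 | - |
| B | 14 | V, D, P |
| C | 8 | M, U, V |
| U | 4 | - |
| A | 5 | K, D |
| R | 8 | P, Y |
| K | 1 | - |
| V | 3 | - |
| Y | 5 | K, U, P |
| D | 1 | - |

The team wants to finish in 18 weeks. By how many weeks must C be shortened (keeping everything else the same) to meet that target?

Current finish: 19 weeks; target: 18.
C is on every critical path, so each week cut from C cuts the finish by one (this holds down to a finish of 18).
Need 19 − 18 = 1 week off C → C becomes 7 weeks, finish becomes 18.

1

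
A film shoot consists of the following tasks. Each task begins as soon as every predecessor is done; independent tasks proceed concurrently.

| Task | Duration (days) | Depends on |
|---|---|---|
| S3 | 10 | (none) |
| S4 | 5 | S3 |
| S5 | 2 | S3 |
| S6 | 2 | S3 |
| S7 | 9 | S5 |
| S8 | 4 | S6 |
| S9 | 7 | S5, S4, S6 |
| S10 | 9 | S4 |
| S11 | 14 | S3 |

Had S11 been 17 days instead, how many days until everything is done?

27

The binding path is S3→S11 = 10+14 = 24; finish at 24 days.
S11 is on the critical path; changing it to 17 makes that path 27 days.
That remains the longest chain; total 27 days.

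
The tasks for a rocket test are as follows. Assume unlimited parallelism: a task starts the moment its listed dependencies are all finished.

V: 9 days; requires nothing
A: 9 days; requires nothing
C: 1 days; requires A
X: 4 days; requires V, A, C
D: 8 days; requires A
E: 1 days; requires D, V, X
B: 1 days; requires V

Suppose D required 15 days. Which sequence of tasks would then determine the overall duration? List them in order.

Baseline: A→D→E = 9+8+1 = 18 → 18 days.
Since D is critical, the +7 change carries straight to that chain (now 25 days).
That remains the longest chain; total 25 days.

A, D, E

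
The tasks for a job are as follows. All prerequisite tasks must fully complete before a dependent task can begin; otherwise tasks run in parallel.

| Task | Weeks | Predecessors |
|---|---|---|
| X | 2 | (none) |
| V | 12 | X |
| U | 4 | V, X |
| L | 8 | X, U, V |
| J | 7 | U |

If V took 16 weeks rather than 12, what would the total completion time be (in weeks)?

30

As given, the longest chain is X→V→U→L = 2+12+4+8 = 26, so the finish is 26 weeks.
Since V is critical, the +4 change carries straight to that chain (now 30 weeks).
That remains the longest chain; total 30 weeks.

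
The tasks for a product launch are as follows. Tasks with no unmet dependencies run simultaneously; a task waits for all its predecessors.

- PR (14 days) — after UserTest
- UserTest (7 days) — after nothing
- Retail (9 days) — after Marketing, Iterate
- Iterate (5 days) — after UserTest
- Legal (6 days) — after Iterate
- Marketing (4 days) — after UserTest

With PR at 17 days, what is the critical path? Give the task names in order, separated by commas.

Critical path before the change: UserTest→PR = 7+14 = 21 giving 21 days.
Since PR is critical, the +3 change carries straight to that chain (now 24 days).
The critical path is still UserTest→PR; finish is now 24 days.

UserTest, PR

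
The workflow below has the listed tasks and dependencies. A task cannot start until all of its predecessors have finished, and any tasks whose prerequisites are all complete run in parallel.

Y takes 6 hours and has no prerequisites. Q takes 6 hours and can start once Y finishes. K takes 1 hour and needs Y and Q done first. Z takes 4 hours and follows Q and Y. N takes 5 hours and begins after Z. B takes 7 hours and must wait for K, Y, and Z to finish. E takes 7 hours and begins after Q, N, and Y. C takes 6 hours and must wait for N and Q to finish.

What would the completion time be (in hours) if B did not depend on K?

With the dependency in place, Y→Q→Z→N→E = 6+6+4+5+7 = 28 sets the finish at 28 hours.
Dropping K→B doesn't change B's earliest start (16); another predecessor still binds.
The longest chain is now Y→Q→Z→N→E = 6+6+4+5+7 = 28, so the project takes 28 hours.

28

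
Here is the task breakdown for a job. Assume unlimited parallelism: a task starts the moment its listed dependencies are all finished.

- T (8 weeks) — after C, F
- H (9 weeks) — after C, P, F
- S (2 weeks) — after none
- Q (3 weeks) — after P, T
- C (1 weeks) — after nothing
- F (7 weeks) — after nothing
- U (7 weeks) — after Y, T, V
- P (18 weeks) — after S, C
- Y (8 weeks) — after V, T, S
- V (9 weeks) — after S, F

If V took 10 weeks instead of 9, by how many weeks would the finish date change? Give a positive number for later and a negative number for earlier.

The binding path is F→V→Y→U = 7+9+8+7 = 31; finish at 31 weeks.
V lies on that path, so at 10 weeks the path becomes 32 weeks.
That remains the longest chain; total 32 weeks.
Change in finish: 32 − 31 = +1 weeks.

1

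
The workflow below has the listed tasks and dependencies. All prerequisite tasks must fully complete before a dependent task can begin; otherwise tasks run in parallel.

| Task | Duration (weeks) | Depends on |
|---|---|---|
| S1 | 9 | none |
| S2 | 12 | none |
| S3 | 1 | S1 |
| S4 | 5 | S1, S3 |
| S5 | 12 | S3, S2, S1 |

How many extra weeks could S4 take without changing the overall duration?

S2→S5 = 12+12 = 24 sets the makespan at 24 weeks.
Longest path through S4: 15 weeks (earliest finish 15, latest finish 24).
Slack of S4 = 19 − 10 = 9 weeks.

9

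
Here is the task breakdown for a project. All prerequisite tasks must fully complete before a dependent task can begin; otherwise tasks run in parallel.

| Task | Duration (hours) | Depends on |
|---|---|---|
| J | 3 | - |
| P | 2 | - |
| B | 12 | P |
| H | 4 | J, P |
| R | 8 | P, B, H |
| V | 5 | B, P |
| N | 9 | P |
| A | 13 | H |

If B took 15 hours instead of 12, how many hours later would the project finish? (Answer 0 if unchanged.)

3

Actual critical path: P→B→R = 2+12+8 = 22 ⇒ 22 hours.
Since B is critical, the +3 change carries straight to that chain (now 25 hours).
No other chain overtakes it, so the finish is 25 hours.
Change in finish: 25 − 22 = +3 hours.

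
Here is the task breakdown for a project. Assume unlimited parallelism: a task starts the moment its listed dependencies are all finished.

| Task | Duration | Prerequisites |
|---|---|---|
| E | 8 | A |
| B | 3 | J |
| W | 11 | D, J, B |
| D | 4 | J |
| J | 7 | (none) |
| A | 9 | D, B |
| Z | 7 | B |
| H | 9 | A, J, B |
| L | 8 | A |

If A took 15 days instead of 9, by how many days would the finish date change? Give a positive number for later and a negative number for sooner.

Actual critical path: J→D→A→H = 7+4+9+9 = 29 ⇒ 29 days.
A lies on that path, so at 15 days the path becomes 35 days.
The critical path is still J→D→A→H; finish is now 35 days.
Change in finish: 35 − 29 = +6 days.

6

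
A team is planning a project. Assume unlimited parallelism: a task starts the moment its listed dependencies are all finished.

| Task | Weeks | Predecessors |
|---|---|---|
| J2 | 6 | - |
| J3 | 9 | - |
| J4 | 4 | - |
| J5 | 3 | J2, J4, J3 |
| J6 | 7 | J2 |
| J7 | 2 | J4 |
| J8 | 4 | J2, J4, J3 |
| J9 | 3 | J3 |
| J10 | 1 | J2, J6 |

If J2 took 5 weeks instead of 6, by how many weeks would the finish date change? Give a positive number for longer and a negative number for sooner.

As given, the longest chain is J2→J6→J10 = 6+7+1 = 14, so the finish is 14 weeks.
J2 lies on that path, so at 5 weeks the path becomes 13 weeks.
That remains the longest chain; total 13 weeks.
Change in finish: 13 − 14 = -1 weeks.

-1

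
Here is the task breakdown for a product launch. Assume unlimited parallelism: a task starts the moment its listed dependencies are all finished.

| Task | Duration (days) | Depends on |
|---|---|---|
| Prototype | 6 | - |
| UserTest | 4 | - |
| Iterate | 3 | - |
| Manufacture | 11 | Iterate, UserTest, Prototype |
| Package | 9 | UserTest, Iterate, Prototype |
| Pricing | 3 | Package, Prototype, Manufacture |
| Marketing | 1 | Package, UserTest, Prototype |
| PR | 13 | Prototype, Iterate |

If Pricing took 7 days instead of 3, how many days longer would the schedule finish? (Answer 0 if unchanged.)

The binding path is Prototype→Manufacture→Pricing = 6+11+3 = 20; finish at 20 days.
Since Pricing is critical, the +4 change carries straight to that chain (now 24 days).
No other chain overtakes it, so the finish is 24 days.
Change in finish: 24 − 20 = +4 days.

4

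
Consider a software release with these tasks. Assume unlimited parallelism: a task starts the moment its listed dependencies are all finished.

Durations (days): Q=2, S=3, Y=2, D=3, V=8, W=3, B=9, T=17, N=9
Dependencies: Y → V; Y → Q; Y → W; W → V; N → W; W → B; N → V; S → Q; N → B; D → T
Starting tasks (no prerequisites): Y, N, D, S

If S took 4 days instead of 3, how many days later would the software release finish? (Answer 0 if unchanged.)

Baseline: N→W→B = 9+3+9 = 21 → 21 days.
S has 16 days of float (longest path through it is 5).
No other chain overtakes it, so the finish is 21 days.
Change in finish: 21 − 21 = +0 days.

0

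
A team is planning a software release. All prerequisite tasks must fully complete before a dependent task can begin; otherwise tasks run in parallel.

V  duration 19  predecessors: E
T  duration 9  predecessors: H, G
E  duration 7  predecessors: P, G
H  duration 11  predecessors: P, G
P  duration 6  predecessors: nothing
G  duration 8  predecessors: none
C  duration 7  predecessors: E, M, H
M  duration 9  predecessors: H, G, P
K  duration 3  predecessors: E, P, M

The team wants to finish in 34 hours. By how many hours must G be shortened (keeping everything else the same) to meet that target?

Current finish: 35 hours; target: 34.
G is on every critical path, so each hour cut from G cuts the finish by one (this holds down to a finish of 33).
Need 35 − 34 = 1 hour off G → G becomes 7 hours, finish becomes 34.

1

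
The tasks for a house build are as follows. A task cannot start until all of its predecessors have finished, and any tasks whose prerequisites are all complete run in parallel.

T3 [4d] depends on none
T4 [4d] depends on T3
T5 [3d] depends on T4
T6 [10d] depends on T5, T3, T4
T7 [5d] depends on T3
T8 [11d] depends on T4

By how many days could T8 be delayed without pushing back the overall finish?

2

The longest chain is T3→T4→T5→T6 = 4+4+3+10 = 21; overall finish 21 days.
T8 finishes as early as 19 and must finish by 21.
Float = 21 − 19 = 2.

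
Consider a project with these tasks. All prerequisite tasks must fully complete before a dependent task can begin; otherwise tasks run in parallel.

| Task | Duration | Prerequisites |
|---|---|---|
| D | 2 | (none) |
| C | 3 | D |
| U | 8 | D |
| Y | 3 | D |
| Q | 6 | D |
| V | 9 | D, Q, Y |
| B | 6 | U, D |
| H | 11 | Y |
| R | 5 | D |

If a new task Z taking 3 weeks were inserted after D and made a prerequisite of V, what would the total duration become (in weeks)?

Originally the project takes 17 weeks.
With Z inserted, V now waits for max(D, Q, Y, Z).
New critical path: D→Q→V = 2+6+9 = 17 ⇒ 17 weeks.

17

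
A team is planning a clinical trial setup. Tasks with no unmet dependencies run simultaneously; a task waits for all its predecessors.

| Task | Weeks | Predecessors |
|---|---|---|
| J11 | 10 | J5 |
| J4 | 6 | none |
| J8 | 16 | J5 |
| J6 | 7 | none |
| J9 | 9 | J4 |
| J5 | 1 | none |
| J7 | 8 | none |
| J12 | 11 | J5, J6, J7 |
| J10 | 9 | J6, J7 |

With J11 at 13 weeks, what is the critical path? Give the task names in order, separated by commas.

The binding path is J7→J12 = 8+11 = 19; finish at 19 weeks.
J11 is off the critical path — its longest chain is 11 weeks, giving 8 of slack.
The critical path is still J7→J12; finish is now 19 weeks.

J7, J12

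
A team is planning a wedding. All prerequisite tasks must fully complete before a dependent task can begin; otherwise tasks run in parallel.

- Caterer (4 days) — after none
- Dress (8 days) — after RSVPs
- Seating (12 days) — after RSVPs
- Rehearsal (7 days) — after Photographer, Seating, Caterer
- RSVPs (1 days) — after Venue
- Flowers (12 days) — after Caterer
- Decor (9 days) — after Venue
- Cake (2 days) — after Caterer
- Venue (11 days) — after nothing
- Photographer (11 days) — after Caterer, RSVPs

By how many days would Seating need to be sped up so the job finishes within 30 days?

1

Current finish: 31 days; target: 30.
Seating is on every critical path, so each day cut from Seating cuts the finish by one (this holds down to a finish of 30).
Need 31 − 30 = 1 day off Seating → Seating becomes 11 days, finish becomes 30.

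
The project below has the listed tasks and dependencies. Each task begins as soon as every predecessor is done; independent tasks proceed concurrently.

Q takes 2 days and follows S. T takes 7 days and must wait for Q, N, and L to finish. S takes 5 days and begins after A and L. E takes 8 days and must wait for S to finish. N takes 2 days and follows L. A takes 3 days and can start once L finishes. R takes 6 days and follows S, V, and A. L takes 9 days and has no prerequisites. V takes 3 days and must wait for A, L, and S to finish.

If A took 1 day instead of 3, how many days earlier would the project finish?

2

As given, the longest chain is L→A→S→V→R = 9+3+5+3+6 = 26, so the finish is 26 days.
A is on the critical path; changing it to 1 makes that path 24 days.
No other chain overtakes it, so the finish is 24 days.
Change in finish: 24 − 26 = -2 days.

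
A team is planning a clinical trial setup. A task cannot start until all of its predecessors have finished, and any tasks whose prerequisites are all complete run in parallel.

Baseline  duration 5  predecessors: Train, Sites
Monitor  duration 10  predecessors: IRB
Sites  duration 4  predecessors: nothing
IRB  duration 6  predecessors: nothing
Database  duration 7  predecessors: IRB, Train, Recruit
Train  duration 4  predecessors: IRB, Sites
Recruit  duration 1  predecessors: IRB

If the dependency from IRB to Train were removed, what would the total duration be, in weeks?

Original critical path: IRB→Train→Database = 6+4+7 = 17 ⇒ 17 weeks.
Without IRB→Train, Train's earliest start moves from 6 to 4.
The longest chain is now IRB→Monitor = 6+10 = 16, so the project takes 16 weeks.

16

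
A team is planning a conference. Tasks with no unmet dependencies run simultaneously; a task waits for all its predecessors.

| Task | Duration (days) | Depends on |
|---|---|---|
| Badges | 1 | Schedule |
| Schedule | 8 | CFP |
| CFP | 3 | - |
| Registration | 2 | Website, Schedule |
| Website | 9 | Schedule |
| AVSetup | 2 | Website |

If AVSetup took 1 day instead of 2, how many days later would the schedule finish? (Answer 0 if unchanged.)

Critical path before the change: CFP→Schedule→Website→AVSetup = 3+8+9+2 = 22 giving 22 days.
AVSetup is on the critical path; changing it to 1 makes that path 21 days.
Now CFP→Schedule→Website→Registration = 3+8+9+2 = 22 is longest, so the finish becomes 22 days.
Change in finish: 22 − 22 = +0 days.

0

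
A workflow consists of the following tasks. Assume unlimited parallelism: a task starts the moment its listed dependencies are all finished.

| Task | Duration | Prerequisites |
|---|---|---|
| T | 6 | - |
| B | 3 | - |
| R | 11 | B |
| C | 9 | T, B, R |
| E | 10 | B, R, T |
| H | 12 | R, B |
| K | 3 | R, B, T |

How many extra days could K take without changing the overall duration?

B→R→H = 3+11+12 = 26 sets the makespan at 26 days.
Longest path through K: 17 days (earliest finish 17, latest finish 26).
Float = 26 − 17 = 9.

9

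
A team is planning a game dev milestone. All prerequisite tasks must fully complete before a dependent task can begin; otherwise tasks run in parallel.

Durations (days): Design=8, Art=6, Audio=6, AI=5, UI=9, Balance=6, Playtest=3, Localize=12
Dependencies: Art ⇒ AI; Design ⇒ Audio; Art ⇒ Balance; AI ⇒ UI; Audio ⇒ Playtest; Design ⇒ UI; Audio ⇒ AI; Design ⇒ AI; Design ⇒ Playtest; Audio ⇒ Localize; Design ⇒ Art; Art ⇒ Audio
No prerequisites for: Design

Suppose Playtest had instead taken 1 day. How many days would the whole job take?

Baseline: Design→Art→Audio→AI→UI = 8+6+6+5+9 = 34 → 34 days.
Playtest is off the critical path — its longest chain is 23 days, giving 11 of slack.
That remains the longest chain; total 34 days.

34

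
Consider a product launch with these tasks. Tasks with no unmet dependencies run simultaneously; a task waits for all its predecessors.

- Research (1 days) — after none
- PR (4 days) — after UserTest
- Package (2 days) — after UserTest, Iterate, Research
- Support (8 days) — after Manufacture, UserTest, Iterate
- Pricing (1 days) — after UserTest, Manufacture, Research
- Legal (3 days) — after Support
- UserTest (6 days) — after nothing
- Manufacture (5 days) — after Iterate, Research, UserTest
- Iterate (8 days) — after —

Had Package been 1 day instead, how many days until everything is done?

24

Critical path before the change: Iterate→Manufacture→Support→Legal = 8+5+8+3 = 24 giving 24 days.
Package is off the critical path — its longest chain is 10 days, giving 14 of slack.
That remains the longest chain; total 24 days.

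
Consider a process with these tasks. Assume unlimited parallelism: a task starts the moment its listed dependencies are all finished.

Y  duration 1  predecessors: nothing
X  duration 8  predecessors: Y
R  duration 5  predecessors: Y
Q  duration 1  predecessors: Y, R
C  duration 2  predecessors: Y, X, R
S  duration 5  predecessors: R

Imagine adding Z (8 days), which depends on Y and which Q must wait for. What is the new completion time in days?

Originally the project takes 11 days.
With Z inserted, Q now waits for max(Y, R, Z).
New critical path: Y→X→C = 1+8+2 = 11 ⇒ 11 days.

11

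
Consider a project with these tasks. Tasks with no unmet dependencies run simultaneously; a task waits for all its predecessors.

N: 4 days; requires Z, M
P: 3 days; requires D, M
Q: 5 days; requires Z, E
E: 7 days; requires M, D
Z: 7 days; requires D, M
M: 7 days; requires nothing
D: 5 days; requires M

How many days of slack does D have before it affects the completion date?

0

The longest chain is M→D→Z→Q = 7+5+7+5 = 24; overall finish 24 days.
The longest chain containing D totals 24 days.
So D can slip 12 − 12 = 0 days.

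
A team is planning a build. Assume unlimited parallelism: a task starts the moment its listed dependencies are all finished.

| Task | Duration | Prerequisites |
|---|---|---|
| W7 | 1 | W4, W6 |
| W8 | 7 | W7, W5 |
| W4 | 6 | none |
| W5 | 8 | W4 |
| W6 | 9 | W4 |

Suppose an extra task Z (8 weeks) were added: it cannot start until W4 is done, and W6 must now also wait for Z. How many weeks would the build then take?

31

Originally the build takes 23 weeks.
With Z inserted, W6 now waits for max(W4, Z).
New critical path: W4→Z→W6→W7→W8 = 6+8+9+1+7 = 31 ⇒ 31 weeks.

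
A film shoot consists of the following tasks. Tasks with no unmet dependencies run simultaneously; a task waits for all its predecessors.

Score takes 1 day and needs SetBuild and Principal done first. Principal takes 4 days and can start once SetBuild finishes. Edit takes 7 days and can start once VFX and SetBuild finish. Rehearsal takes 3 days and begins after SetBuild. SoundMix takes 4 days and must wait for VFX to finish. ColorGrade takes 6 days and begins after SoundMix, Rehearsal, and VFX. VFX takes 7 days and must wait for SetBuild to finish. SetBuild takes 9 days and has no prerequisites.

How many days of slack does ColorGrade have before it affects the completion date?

Critical path: SetBuild→VFX→SoundMix→ColorGrade = 9+7+4+6 = 26, so the finish is 26 days.
The longest chain containing ColorGrade totals 26 days.
Slack of ColorGrade = 20 − 20 = 0 days.

0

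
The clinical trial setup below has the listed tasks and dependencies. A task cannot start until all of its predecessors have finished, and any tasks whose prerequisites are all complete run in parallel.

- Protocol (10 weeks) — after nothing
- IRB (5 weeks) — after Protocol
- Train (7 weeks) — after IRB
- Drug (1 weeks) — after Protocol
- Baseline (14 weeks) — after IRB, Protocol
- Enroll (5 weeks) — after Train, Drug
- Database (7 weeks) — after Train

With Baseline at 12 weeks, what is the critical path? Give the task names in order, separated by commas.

The binding path is Protocol→IRB→Baseline = 10+5+14 = 29; finish at 29 weeks.
Since Baseline is critical, the -2 change carries straight to that chain (now 27 weeks).
New critical path: Protocol→IRB→Train→Database = 10+5+7+7 = 29 ⇒ 29 weeks.

Protocol, IRB, Train, Database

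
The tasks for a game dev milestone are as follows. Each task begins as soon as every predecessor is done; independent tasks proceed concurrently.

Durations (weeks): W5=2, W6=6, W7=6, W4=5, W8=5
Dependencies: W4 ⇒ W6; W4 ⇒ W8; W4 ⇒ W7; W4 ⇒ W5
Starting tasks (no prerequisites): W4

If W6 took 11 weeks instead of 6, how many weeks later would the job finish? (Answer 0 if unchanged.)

The binding path is W4→W6 = 5+6 = 11; finish at 11 weeks.
W6 is on the critical path; changing it to 11 makes that path 16 weeks.
No other chain overtakes it, so the finish is 16 weeks.
Change in finish: 16 − 11 = +5 weeks.

5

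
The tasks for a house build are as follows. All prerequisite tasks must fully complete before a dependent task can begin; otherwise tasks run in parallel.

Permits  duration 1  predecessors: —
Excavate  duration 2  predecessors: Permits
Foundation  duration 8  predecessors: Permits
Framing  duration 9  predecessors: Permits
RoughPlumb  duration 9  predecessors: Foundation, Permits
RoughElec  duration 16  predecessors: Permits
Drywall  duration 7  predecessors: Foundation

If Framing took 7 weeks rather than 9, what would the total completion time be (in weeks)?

The binding path is Permits→Foundation→RoughPlumb = 1+8+9 = 18; finish at 18 weeks.
Framing has 8 weeks of float (longest path through it is 10).
The critical path is still Permits→Foundation→RoughPlumb; finish is now 18 weeks.

18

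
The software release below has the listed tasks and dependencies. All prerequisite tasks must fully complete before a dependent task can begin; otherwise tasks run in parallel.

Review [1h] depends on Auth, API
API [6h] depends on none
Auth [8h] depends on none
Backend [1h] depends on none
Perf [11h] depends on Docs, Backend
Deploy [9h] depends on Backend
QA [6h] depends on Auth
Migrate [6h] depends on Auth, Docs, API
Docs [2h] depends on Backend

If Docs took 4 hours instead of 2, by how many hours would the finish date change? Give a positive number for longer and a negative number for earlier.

The binding path is Backend→Docs→Perf = 1+2+11 = 14; finish at 14 hours.
Docs is on the critical path; changing it to 4 makes that path 16 hours.
That remains the longest chain; total 16 hours.
Change in finish: 16 − 14 = +2 hours.

2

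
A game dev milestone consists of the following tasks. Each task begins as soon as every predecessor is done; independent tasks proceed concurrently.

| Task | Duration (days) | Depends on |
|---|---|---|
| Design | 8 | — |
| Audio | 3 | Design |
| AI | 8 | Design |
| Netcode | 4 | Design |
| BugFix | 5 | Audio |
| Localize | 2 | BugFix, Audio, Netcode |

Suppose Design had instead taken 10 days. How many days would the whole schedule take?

20

Actual critical path: Design→Audio→BugFix→Localize = 8+3+5+2 = 18 ⇒ 18 days.
Design is on the critical path; changing it to 10 makes that path 20 days.
No other chain overtakes it, so the finish is 20 days.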